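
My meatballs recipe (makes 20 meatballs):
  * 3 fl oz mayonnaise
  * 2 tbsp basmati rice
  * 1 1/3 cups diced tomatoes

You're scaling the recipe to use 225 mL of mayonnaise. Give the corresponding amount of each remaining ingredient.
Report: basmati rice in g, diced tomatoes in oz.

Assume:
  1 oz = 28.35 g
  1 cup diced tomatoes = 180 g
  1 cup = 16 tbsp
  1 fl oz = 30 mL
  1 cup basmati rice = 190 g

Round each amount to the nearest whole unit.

basmati rice: 59 g; diced tomatoes: 21 oz

The original recipe has 90 mL of mayonnaise, so the scaling factor is 225 ÷ 90 = 5/2 = 2.5.
basmati rice: 2 tbsp × 5/2 ÷ 16 tbsp/cup × 190 g/cup ≈ 59 g
diced tomatoes: 4/3 cup × 5/2 × 180 g/cup ÷ 28.35 g/oz ≈ 21 oz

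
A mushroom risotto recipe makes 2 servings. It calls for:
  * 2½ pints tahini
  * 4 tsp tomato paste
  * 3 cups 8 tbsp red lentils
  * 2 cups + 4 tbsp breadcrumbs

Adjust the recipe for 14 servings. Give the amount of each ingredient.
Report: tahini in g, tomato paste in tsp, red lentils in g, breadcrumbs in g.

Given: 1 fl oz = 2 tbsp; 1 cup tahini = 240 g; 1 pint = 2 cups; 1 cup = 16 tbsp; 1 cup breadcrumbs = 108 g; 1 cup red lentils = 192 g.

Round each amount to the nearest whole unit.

Scaling factor: 14/2 = 7.
tahini: 2.5 pint × 7 × 2 cup/pint × 240 g/cup = 8400 g
tomato paste: 4 tsp × 7 = 28 tsp
red lentils: (3 cup + 8 tbsp = 3.5 cup) × 7 × 192 g/cup = 4704 g
breadcrumbs: (2 cup + 4 tbsp = 2.25 cup) × 7 × 108 g/cup = 1701 g

tahini: 8400 g; tomato paste: 28 tsp; red lentils: 4704 g; breadcrumbs: 1701 g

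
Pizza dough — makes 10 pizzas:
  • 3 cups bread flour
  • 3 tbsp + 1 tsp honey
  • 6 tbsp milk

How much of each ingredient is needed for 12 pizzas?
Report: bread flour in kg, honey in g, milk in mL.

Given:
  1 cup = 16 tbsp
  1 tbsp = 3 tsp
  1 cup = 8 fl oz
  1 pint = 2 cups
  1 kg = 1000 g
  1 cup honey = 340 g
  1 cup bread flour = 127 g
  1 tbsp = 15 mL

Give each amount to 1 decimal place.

Scaling factor: 12/10 = 6/5 = 1.2.
bread flour: 3 cup × 6/5 × 127 g/cup ÷ 1000 g/kg ≈ 0.5 kg
honey: (3 tbsp + 1 tsp = 10/3 tbsp) × 6/5 ÷ 16 tbsp/cup × 340 g/cup = 85.0 g
milk: 6 tbsp × 6/5 × 15 mL/tbsp = 108.0 mL

bread flour: 0.5 kg; honey: 85.0 g; milk: 108.0 mL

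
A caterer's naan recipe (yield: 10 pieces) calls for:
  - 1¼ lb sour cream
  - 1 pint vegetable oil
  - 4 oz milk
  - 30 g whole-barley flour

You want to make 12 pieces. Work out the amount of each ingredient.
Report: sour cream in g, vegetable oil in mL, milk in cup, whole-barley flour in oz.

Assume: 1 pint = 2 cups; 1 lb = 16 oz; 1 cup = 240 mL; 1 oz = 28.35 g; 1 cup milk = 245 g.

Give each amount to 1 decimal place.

Scaling factor: 12/10 = 6/5 = 1.2.
sour cream: 1.25 lb × 6/5 × 16 oz/lb × 28.35 g/oz = 680.4 g
vegetable oil: 1 pint × 6/5 × 2 cup/pint × 240 mL/cup = 576.0 mL
milk: 4 oz × 6/5 × 28.35 g/oz ÷ 245 g/cup ≈ 0.6 cup
whole-barley flour: 30 g × 6/5 ÷ 28.35 g/oz ≈ 1.3 oz

sour cream: 680.4 g; vegetable oil: 576.0 mL; milk: 0.6 cup; whole-barley flour: 1.3 oz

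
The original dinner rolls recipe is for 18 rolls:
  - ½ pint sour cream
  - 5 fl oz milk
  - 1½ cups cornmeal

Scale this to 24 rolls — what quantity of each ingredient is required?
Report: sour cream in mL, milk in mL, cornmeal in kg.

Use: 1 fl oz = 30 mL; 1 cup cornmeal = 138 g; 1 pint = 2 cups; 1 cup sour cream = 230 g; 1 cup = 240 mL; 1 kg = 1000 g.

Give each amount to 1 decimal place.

sour cream: 320.0 mL; milk: 200.0 mL; cornmeal: 0.3 kg

Scaling factor: 24/18 = 4/3.
sour cream: 0.5 pint × 4/3 × 2 cup/pint × 240 mL/cup = 320.0 mL
milk: 5 fl oz × 4/3 × 30 mL/fl oz = 200.0 mL
cornmeal: 1.5 cup × 4/3 × 138 g/cup ÷ 1000 g/kg ≈ 0.3 kg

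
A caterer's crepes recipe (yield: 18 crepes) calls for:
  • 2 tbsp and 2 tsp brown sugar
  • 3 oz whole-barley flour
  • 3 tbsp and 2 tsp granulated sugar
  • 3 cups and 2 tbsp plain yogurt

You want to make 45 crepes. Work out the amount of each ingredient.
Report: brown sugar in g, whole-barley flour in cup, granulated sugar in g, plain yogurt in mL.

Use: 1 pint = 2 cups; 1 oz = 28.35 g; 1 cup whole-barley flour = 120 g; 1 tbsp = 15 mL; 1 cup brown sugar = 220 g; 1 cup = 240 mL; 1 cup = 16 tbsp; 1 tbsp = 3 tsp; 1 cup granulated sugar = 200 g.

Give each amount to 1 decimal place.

brown sugar: 91.7 g; whole-barley flour: 1.8 cup; granulated sugar: 114.6 g; plain yogurt: 1875.0 mL

Scaling factor: 45/18 = 5/2 = 2.5.
brown sugar: (2 tbsp + 2 tsp = 8/3 tbsp) × 5/2 ÷ 16 tbsp/cup × 220 g/cup ≈ 91.7 g
whole-barley flour: 3 oz × 5/2 × 28.35 g/oz ÷ 120 g/cup ≈ 1.8 cup
granulated sugar: (3 tbsp + 2 tsp = 11/3 tbsp) × 5/2 ÷ 16 tbsp/cup × 200 g/cup ≈ 114.6 g
plain yogurt: (3 cup + 2 tbsp = 3.125 cup) × 5/2 × 240 mL/cup = 1875.0 mL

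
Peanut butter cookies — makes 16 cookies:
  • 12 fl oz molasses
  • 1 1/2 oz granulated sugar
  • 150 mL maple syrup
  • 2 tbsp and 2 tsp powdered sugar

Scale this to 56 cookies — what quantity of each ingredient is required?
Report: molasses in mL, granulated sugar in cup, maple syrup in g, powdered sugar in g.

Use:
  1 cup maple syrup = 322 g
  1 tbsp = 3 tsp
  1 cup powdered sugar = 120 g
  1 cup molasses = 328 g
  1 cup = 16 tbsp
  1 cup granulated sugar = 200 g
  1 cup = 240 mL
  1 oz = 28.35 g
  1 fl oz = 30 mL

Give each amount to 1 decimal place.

Scaling factor: 56/16 = 7/2 = 3.5.
molasses: 12 fl oz × 7/2 × 30 mL/fl oz = 1260.0 mL
granulated sugar: 1.5 oz × 7/2 × 28.35 g/oz ÷ 200 g/cup ≈ 0.7 cup
maple syrup: 150 mL × 7/2 ÷ 240 mL/cup × 322 g/cup ≈ 704.4 g
powdered sugar: (2 tbsp + 2 tsp = 8/3 tbsp) × 7/2 ÷ 16 tbsp/cup × 120 g/cup = 70.0 g

molasses: 1260.0 mL; granulated sugar: 0.7 cup; maple syrup: 704.4 g; powdered sugar: 70.0 g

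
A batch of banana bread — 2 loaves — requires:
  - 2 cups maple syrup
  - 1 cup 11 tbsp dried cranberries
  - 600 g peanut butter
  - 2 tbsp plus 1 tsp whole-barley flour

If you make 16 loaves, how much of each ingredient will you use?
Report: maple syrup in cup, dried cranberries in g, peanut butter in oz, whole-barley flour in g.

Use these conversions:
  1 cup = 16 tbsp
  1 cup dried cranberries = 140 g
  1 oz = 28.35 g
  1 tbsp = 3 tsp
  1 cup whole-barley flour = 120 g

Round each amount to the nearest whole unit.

maple syrup: 16 cup; dried cranberries: 1890 g; peanut butter: 169 oz; whole-barley flour: 140 g

Scaling factor: 16/2 = 8.
maple syrup: 2 cup × 8 = 16 cup
dried cranberries: (1 cup + 11 tbsp = 1.6875 cup) × 8 × 140 g/cup = 1890 g
peanut butter: 600 g × 8 ÷ 28.35 g/oz ≈ 169 oz
whole-barley flour: (2 tbsp + 1 tsp = 7/3 tbsp) × 8 ÷ 16 tbsp/cup × 120 g/cup = 140 g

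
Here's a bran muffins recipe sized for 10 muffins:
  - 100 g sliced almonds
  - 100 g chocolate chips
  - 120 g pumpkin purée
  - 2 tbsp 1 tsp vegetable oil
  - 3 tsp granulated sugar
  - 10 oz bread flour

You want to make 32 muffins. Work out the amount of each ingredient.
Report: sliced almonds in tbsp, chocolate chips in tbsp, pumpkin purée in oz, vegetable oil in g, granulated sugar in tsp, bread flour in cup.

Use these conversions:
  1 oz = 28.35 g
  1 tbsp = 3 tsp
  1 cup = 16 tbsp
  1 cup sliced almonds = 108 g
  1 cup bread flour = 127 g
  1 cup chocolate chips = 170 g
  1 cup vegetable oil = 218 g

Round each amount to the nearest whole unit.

Scaling factor: 32/10 = 16/5 = 3.2.
sliced almonds: 100 g × 16/5 ÷ 108 g/cup × 16 tbsp/cup ≈ 47 tbsp
chocolate chips: 100 g × 16/5 ÷ 170 g/cup × 16 tbsp/cup ≈ 30 tbsp
pumpkin purée: 120 g × 16/5 ÷ 28.35 g/oz ≈ 14 oz
vegetable oil: (2 tbsp + 1 tsp = 7/3 tbsp) × 16/5 ÷ 16 tbsp/cup × 218 g/cup ≈ 102 g
granulated sugar: 3 tsp × 16/5 ≈ 10 tsp
bread flour: 10 oz × 16/5 × 28.35 g/oz ÷ 127 g/cup ≈ 7 cup

sliced almonds: 47 tbsp; chocolate chips: 30 tbsp; pumpkin purée: 14 oz; vegetable oil: 102 g; granulated sugar: 10 tsp; bread flour: 7 cup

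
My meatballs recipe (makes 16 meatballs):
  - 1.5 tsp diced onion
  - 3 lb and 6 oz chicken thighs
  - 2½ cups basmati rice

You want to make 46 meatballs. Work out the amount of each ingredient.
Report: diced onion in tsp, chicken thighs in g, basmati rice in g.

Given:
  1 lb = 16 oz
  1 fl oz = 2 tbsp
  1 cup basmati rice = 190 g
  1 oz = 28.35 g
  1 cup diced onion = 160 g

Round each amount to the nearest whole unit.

diced onion: 4 tsp; chicken thighs: 4401 g; basmati rice: 1366 g

Scaling factor: 46/16 = 23/8 = 2.875.
diced onion: 1.5 tsp × 23/8 ≈ 4 tsp
chicken thighs: (3 lb + 6 oz = 3.375 lb) × 23/8 × 16 oz/lb × 28.35 g/oz ≈ 4401 g
basmati rice: 2.5 cup × 23/8 × 190 g/cup ≈ 1366 g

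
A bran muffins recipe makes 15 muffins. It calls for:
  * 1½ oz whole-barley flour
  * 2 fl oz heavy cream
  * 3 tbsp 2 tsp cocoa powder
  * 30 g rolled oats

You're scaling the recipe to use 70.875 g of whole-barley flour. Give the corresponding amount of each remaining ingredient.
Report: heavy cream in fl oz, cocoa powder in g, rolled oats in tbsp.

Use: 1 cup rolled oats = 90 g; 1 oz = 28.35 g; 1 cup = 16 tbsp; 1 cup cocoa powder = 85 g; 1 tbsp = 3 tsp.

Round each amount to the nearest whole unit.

heavy cream: 3 fl oz; cocoa powder: 32 g; rolled oats: 9 tbsp

The original recipe has 42.525 g of whole-barley flour, so the scaling factor is 70.875 ÷ 42.525 = 5/3.
heavy cream: 2 fl oz × 5/3 ≈ 3 fl oz
cocoa powder: (3 tbsp + 2 tsp = 11/3 tbsp) × 5/3 ÷ 16 tbsp/cup × 85 g/cup ≈ 32 g
rolled oats: 30 g × 5/3 ÷ 90 g/cup × 16 tbsp/cup ≈ 9 tbsp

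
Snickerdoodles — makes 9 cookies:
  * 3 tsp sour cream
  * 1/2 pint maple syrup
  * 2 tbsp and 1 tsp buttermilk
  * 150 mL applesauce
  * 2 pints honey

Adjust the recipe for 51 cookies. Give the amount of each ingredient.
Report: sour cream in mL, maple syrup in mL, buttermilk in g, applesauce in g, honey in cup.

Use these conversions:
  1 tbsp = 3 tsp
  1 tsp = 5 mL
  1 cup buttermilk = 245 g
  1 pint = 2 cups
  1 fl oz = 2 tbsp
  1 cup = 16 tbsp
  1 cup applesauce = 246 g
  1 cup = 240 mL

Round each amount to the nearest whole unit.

Scaling factor: 51/9 = 17/3.
sour cream: 3 tsp × 17/3 × 5 mL/tsp = 85 mL
maple syrup: 0.5 pint × 17/3 × 2 cup/pint × 240 mL/cup = 1360 mL
buttermilk: (2 tbsp + 1 tsp = 7/3 tbsp) × 17/3 ÷ 16 tbsp/cup × 245 g/cup ≈ 202 g
applesauce: 150 mL × 17/3 ÷ 240 mL/cup × 246 g/cup ≈ 871 g
honey: 2 pint × 17/3 × 2 cup/pint ≈ 23 cup

sour cream: 85 mL; maple syrup: 1360 mL; buttermilk: 202 g; applesauce: 871 g; honey: 23 cup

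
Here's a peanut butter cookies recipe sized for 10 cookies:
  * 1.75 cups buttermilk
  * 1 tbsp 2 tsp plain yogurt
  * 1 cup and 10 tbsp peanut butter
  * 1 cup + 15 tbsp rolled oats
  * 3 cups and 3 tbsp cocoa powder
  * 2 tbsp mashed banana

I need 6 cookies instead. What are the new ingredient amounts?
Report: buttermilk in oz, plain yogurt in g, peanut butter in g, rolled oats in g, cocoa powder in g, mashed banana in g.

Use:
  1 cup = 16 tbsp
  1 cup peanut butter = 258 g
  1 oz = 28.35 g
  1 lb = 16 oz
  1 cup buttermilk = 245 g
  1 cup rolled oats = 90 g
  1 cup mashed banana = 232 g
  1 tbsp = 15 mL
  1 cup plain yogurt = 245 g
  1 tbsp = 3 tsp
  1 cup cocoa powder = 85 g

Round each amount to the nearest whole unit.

buttermilk: 9 oz; plain yogurt: 15 g; peanut butter: 252 g; rolled oats: 105 g; cocoa powder: 163 g; mashed banana: 17 g

Scaling factor: 6/10 = 3/5 = 0.6.
buttermilk: 1.75 cup × 3/5 × 245 g/cup ÷ 28.35 g/oz ≈ 9 oz
plain yogurt: (1 tbsp + 2 tsp = 5/3 tbsp) × 3/5 ÷ 16 tbsp/cup × 245 g/cup ≈ 15 g
peanut butter: (1 cup + 10 tbsp = 1.625 cup) × 3/5 × 258 g/cup ≈ 252 g
rolled oats: (1 cup + 15 tbsp = 1.9375 cup) × 3/5 × 90 g/cup ≈ 105 g
cocoa powder: (3 cup + 3 tbsp = 3.1875 cup) × 3/5 × 85 g/cup ≈ 163 g
mashed banana: 2 tbsp × 3/5 ÷ 16 tbsp/cup × 232 g/cup ≈ 17 g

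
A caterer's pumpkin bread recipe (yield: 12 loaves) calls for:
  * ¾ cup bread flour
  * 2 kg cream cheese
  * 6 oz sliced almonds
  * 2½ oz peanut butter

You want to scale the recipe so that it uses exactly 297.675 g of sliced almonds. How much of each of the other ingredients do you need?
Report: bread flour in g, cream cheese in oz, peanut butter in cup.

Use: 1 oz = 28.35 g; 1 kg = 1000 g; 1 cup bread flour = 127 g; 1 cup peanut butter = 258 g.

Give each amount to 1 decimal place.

bread flour: 166.7 g; cream cheese: 123.5 oz; peanut butter: 0.5 cup

The original recipe has 170.1 g of sliced almonds, so the scaling factor is 297.675 ÷ 170.1 = 7/4 = 1.75.
bread flour: 0.75 cup × 7/4 × 127 g/cup ≈ 166.7 g
cream cheese: 2 kg × 7/4 × 1000 g/kg ÷ 28.35 g/oz ≈ 123.5 oz
peanut butter: 2.5 oz × 7/4 × 28.35 g/oz ÷ 258 g/cup ≈ 0.5 cup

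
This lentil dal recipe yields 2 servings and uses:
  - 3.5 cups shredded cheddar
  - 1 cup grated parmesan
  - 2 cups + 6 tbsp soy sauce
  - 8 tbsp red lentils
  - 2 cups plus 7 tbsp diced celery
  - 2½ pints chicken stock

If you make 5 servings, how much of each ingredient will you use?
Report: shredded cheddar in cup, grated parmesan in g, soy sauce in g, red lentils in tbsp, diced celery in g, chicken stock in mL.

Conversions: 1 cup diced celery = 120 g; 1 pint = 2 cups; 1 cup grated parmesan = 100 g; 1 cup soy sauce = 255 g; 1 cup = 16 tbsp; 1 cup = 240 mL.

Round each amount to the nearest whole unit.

shredded cheddar: 9 cup; grated parmesan: 250 g; soy sauce: 1514 g; red lentils: 20 tbsp; diced celery: 731 g; chicken stock: 3000 mL

Scaling factor: 5/2 = 2.5.
shredded cheddar: 3.5 cup × 5/2 ≈ 9 cup
grated parmesan: 1 cup × 5/2 × 100 g/cup = 250 g
soy sauce: (2 cup + 6 tbsp = 2.375 cup) × 5/2 × 255 g/cup ≈ 1514 g
red lentils: 8 tbsp × 5/2 = 20 tbsp
diced celery: (2 cup + 7 tbsp = 2.4375 cup) × 5/2 × 120 g/cup ≈ 731 g
chicken stock: 2.5 pint × 5/2 × 2 cup/pint × 240 mL/cup = 3000 mL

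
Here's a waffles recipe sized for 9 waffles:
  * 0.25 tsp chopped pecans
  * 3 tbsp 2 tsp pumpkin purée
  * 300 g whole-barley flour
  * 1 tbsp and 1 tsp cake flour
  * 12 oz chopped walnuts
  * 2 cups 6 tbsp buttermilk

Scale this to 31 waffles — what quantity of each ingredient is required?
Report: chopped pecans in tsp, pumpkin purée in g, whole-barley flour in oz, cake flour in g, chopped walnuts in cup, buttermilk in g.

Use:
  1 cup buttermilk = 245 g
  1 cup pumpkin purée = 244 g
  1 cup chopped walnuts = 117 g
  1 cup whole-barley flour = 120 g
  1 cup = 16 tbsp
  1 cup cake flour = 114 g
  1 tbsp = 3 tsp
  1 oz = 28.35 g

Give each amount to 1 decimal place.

chopped pecans: 0.9 tsp; pumpkin purée: 192.6 g; whole-barley flour: 36.4 oz; cake flour: 32.7 g; chopped walnuts: 10.0 cup; buttermilk: 2004.2 g

Scaling factor: 31/9.
chopped pecans: 0.25 tsp × 31/9 ≈ 0.9 tsp
pumpkin purée: (3 tbsp + 2 tsp = 11/3 tbsp) × 31/9 ÷ 16 tbsp/cup × 244 g/cup ≈ 192.6 g
whole-barley flour: 300 g × 31/9 ÷ 28.35 g/oz ≈ 36.4 oz
cake flour: (1 tbsp + 1 tsp = 4/3 tbsp) × 31/9 ÷ 16 tbsp/cup × 114 g/cup ≈ 32.7 g
chopped walnuts: 12 oz × 31/9 × 28.35 g/oz ÷ 117 g/cup ≈ 10.0 cup
buttermilk: (2 cup + 6 tbsp = 2.375 cup) × 31/9 × 245 g/cup ≈ 2004.2 g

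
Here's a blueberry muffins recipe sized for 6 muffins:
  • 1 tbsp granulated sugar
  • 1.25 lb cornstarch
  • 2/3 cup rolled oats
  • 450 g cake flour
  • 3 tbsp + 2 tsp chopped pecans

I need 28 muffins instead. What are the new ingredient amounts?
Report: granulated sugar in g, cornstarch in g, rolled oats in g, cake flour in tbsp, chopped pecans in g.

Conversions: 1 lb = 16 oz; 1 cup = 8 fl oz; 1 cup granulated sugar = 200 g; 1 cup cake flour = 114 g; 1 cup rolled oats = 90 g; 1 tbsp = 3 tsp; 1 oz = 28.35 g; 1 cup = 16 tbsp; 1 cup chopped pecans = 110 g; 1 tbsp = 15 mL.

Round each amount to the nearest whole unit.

granulated sugar: 58 g; cornstarch: 2646 g; rolled oats: 280 g; cake flour: 295 tbsp; chopped pecans: 118 g

Scaling factor: 28/6 = 14/3.
granulated sugar: 1 tbsp × 14/3 ÷ 16 tbsp/cup × 200 g/cup ≈ 58 g
cornstarch: 1.25 lb × 14/3 × 16 oz/lb × 28.35 g/oz = 2646 g
rolled oats: 2/3 cup × 14/3 × 90 g/cup = 280 g
cake flour: 450 g × 14/3 ÷ 114 g/cup × 16 tbsp/cup ≈ 295 tbsp
chopped pecans: (3 tbsp + 2 tsp = 11/3 tbsp) × 14/3 ÷ 16 tbsp/cup × 110 g/cup ≈ 118 g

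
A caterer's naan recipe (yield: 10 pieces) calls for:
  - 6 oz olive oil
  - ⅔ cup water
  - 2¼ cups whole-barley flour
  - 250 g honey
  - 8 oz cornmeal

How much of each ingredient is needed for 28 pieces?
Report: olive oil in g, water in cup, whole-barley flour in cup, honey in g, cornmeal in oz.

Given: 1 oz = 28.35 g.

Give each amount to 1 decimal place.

olive oil: 476.3 g; water: 1.9 cup; whole-barley flour: 6.3 cup; honey: 700.0 g; cornmeal: 22.4 oz

Scaling factor: 28/10 = 14/5 = 2.8.
olive oil: 6 oz × 14/5 × 28.35 g/oz ≈ 476.3 g
water: 2/3 cup × 14/5 ≈ 1.9 cup
whole-barley flour: 2.25 cup × 14/5 = 6.3 cup
honey: 250 g × 14/5 = 700.0 g
cornmeal: 8 oz × 14/5 = 22.4 oz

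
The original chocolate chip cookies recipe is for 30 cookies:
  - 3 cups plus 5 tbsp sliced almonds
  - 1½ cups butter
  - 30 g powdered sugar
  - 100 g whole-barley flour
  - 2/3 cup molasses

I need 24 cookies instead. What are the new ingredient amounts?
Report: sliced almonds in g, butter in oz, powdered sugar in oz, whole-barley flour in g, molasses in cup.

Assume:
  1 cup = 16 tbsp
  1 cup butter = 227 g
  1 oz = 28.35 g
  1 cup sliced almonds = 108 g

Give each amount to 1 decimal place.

sliced almonds: 286.2 g; butter: 9.6 oz; powdered sugar: 0.8 oz; whole-barley flour: 80.0 g; molasses: 0.5 cup

Scaling factor: 24/30 = 4/5 = 0.8.
sliced almonds: (3 cup + 5 tbsp = 3.3125 cup) × 4/5 × 108 g/cup = 286.2 g
butter: 1.5 cup × 4/5 × 227 g/cup ÷ 28.35 g/oz ≈ 9.6 oz
powdered sugar: 30 g × 4/5 ÷ 28.35 g/oz ≈ 0.8 oz
whole-barley flour: 100 g × 4/5 = 80.0 g
molasses: 2/3 cup × 4/5 ≈ 0.5 cup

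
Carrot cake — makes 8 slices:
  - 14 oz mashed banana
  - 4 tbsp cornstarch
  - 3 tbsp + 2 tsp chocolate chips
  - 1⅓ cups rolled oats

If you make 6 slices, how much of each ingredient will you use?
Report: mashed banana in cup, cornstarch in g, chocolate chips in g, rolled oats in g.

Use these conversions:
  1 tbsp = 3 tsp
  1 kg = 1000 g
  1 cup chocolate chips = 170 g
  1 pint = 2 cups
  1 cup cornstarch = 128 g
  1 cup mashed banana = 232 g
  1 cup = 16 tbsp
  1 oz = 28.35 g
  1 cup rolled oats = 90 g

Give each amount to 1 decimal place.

Scaling factor: 6/8 = 3/4 = 0.75.
mashed banana: 14 oz × 3/4 × 28.35 g/oz ÷ 232 g/cup ≈ 1.3 cup
cornstarch: 4 tbsp × 3/4 ÷ 16 tbsp/cup × 128 g/cup = 24.0 g
chocolate chips: (3 tbsp + 2 tsp = 11/3 tbsp) × 3/4 ÷ 16 tbsp/cup × 170 g/cup ≈ 29.2 g
rolled oats: 4/3 cup × 3/4 × 90 g/cup = 90.0 g

mashed banana: 1.3 cup; cornstarch: 24.0 g; chocolate chips: 29.2 g; rolled oats: 90.0 g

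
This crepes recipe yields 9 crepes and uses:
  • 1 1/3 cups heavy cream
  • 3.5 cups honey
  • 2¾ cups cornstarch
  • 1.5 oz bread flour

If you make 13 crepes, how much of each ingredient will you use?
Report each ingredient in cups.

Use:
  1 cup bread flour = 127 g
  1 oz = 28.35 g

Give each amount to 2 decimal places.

Scaling factor: 13/9.
heavy cream: 4/3 cup × 13/9 ≈ 1.93 cup
honey: 3.5 cup × 13/9 ≈ 5.06 cup
cornstarch: 2.75 cup × 13/9 ≈ 3.97 cup
bread flour: 1.5 oz × 13/9 × 28.35 g/oz ÷ 127 g/cup ≈ 0.48 cup

heavy cream: 1.93 cup; honey: 5.06 cup; cornstarch: 3.97 cup; bread flour: 0.48 cup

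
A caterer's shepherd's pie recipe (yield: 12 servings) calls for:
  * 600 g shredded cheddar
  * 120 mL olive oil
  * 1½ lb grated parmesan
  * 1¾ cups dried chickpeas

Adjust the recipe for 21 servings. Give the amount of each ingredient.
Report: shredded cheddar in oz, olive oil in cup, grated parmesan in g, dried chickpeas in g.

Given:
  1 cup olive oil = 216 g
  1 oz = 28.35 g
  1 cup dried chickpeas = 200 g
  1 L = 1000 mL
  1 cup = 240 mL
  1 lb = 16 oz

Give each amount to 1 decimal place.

Scaling factor: 21/12 = 7/4 = 1.75.
shredded cheddar: 600 g × 7/4 ÷ 28.35 g/oz ≈ 37.0 oz
olive oil: 120 mL × 7/4 ÷ 240 mL/cup ≈ 0.9 cup
grated parmesan: 1.5 lb × 7/4 × 16 oz/lb × 28.35 g/oz = 1190.7 g
dried chickpeas: 1.75 cup × 7/4 × 200 g/cup = 612.5 g

shredded cheddar: 37.0 oz; olive oil: 0.9 cup; grated parmesan: 1190.7 g; dried chickpeas: 612.5 g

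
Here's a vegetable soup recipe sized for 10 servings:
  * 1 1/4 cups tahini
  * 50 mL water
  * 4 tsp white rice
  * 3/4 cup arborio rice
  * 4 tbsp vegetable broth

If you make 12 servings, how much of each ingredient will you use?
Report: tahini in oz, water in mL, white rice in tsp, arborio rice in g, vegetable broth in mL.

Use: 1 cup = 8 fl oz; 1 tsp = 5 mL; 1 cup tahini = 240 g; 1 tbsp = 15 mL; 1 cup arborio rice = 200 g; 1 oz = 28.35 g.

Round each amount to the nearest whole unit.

tahini: 13 oz; water: 60 mL; white rice: 5 tsp; arborio rice: 180 g; vegetable broth: 72 mL

Scaling factor: 12/10 = 6/5 = 1.2.
tahini: 1.25 cup × 6/5 × 240 g/cup ÷ 28.35 g/oz ≈ 13 oz
water: 50 mL × 6/5 = 60 mL
white rice: 4 tsp × 6/5 ≈ 5 tsp
arborio rice: 0.75 cup × 6/5 × 200 g/cup = 180 g
vegetable broth: 4 tbsp × 6/5 × 15 mL/tbsp = 72 mL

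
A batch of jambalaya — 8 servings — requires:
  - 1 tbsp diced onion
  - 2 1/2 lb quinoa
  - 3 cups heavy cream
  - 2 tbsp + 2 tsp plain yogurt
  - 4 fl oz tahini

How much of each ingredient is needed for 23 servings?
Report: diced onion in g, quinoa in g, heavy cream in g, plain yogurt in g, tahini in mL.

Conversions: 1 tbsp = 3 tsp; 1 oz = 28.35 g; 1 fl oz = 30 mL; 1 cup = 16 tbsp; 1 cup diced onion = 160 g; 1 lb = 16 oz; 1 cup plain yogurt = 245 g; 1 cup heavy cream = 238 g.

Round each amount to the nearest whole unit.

Scaling factor: 23/8 = 2.875.
diced onion: 1 tbsp × 23/8 ÷ 16 tbsp/cup × 160 g/cup ≈ 29 g
quinoa: 2.5 lb × 23/8 × 16 oz/lb × 28.35 g/oz ≈ 3260 g
heavy cream: 3 cup × 23/8 × 238 g/cup ≈ 2053 g
plain yogurt: (2 tbsp + 2 tsp = 8/3 tbsp) × 23/8 ÷ 16 tbsp/cup × 245 g/cup ≈ 117 g
tahini: 4 fl oz × 23/8 × 30 mL/fl oz = 345 mL

diced onion: 29 g; quinoa: 3260 g; heavy cream: 2053 g; plain yogurt: 117 g; tahini: 345 mL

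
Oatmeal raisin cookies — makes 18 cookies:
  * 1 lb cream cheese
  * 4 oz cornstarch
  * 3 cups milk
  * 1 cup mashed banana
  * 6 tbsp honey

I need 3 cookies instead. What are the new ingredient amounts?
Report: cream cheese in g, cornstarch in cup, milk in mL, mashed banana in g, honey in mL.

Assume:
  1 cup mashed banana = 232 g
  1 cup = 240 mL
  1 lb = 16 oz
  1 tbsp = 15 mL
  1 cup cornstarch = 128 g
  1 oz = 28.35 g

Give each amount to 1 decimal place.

Scaling factor: 3/18 = 1/6.
cream cheese: 1 lb × 1/6 × 16 oz/lb × 28.35 g/oz = 75.6 g
cornstarch: 4 oz × 1/6 × 28.35 g/oz ÷ 128 g/cup ≈ 0.1 cup
milk: 3 cup × 1/6 × 240 mL/cup = 120.0 mL
mashed banana: 1 cup × 1/6 × 232 g/cup ≈ 38.7 g
honey: 6 tbsp × 1/6 × 15 mL/tbsp = 15.0 mL

cream cheese: 75.6 g; cornstarch: 0.1 cup; milk: 120.0 mL; mashed banana: 38.7 g; honey: 15.0 mL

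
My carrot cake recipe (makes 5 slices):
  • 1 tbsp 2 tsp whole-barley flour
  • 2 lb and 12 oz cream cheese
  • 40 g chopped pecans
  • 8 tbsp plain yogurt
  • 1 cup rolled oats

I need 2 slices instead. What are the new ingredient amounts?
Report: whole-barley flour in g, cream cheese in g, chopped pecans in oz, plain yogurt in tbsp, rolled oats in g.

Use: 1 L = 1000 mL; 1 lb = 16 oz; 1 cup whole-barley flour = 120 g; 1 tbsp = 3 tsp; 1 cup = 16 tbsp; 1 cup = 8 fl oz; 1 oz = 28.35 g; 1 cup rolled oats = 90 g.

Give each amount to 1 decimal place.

Scaling factor: 2/5 = 0.4.
whole-barley flour: (1 tbsp + 2 tsp = 5/3 tbsp) × 2/5 ÷ 16 tbsp/cup × 120 g/cup = 5.0 g
cream cheese: (2 lb + 12 oz = 2.75 lb) × 2/5 × 16 oz/lb × 28.35 g/oz ≈ 499.0 g
chopped pecans: 40 g × 2/5 ÷ 28.35 g/oz ≈ 0.6 oz
plain yogurt: 8 tbsp × 2/5 = 3.2 tbsp
rolled oats: 1 cup × 2/5 × 90 g/cup = 36.0 g

whole-barley flour: 5.0 g; cream cheese: 499.0 g; chopped pecans: 0.6 oz; plain yogurt: 3.2 tbsp; rolled oats: 36.0 g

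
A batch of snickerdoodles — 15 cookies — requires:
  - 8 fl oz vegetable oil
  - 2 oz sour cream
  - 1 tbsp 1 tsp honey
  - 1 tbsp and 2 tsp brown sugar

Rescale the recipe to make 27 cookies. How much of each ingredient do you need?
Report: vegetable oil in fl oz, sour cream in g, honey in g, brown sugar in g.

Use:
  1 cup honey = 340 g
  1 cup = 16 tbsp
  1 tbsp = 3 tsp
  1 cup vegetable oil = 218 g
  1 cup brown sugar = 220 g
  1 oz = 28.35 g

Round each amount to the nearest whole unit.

Scaling factor: 27/15 = 9/5 = 1.8.
vegetable oil: 8 fl oz × 9/5 ≈ 14 fl oz
sour cream: 2 oz × 9/5 × 28.35 g/oz ≈ 102 g
honey: (1 tbsp + 1 tsp = 4/3 tbsp) × 9/5 ÷ 16 tbsp/cup × 340 g/cup = 51 g
brown sugar: (1 tbsp + 2 tsp = 5/3 tbsp) × 9/5 ÷ 16 tbsp/cup × 220 g/cup ≈ 41 g

vegetable oil: 14 fl oz; sour cream: 102 g; honey: 51 g; brown sugar: 41 g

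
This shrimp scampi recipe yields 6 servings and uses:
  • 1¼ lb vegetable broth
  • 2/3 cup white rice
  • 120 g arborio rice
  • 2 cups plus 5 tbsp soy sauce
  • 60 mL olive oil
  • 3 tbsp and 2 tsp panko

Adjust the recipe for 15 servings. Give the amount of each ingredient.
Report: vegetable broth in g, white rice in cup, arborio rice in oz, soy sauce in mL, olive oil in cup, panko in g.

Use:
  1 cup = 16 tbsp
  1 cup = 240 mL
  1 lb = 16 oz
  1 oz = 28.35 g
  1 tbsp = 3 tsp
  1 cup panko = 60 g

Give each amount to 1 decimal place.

vegetable broth: 1417.5 g; white rice: 1.7 cup; arborio rice: 10.6 oz; soy sauce: 1387.5 mL; olive oil: 0.6 cup; panko: 34.4 g

Scaling factor: 15/6 = 5/2 = 2.5.
vegetable broth: 1.25 lb × 5/2 × 16 oz/lb × 28.35 g/oz = 1417.5 g
white rice: 2/3 cup × 5/2 ≈ 1.7 cup
arborio rice: 120 g × 5/2 ÷ 28.35 g/oz ≈ 10.6 oz
soy sauce: (2 cup + 5 tbsp = 2.3125 cup) × 5/2 × 240 mL/cup = 1387.5 mL
olive oil: 60 mL × 5/2 ÷ 240 mL/cup ≈ 0.6 cup
panko: (3 tbsp + 2 tsp = 11/3 tbsp) × 5/2 ÷ 16 tbsp/cup × 60 g/cup ≈ 34.4 g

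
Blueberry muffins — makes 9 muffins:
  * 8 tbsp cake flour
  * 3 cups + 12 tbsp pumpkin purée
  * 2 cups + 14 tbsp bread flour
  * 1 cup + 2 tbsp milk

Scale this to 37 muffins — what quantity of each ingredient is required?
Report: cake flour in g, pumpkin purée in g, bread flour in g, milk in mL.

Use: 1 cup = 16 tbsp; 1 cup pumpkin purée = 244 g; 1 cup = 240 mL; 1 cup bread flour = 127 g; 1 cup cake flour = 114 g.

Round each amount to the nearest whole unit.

cake flour: 234 g; pumpkin purée: 3762 g; bread flour: 1501 g; milk: 1110 mL

Scaling factor: 37/9.
cake flour: 8 tbsp × 37/9 ÷ 16 tbsp/cup × 114 g/cup ≈ 234 g
pumpkin purée: (3 cup + 12 tbsp = 3.75 cup) × 37/9 × 244 g/cup ≈ 3762 g
bread flour: (2 cup + 14 tbsp = 2.875 cup) × 37/9 × 127 g/cup ≈ 1501 g
milk: (1 cup + 2 tbsp = 1.125 cup) × 37/9 × 240 mL/cup = 1110 mL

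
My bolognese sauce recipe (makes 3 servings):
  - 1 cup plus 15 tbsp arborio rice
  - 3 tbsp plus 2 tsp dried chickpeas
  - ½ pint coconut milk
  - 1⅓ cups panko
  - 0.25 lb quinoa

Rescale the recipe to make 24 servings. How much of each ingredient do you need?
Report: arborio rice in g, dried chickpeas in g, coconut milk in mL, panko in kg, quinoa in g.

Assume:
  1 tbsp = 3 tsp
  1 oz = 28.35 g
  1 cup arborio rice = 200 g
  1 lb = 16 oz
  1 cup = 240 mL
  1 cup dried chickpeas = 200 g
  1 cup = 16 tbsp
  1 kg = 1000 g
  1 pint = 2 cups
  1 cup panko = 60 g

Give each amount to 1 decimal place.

Scaling factor: 24/3 = 8.
arborio rice: (1 cup + 15 tbsp = 1.9375 cup) × 8 × 200 g/cup = 3100.0 g
dried chickpeas: (3 tbsp + 2 tsp = 11/3 tbsp) × 8 ÷ 16 tbsp/cup × 200 g/cup ≈ 366.7 g
coconut milk: 0.5 pint × 8 × 2 cup/pint × 240 mL/cup = 1920.0 mL
panko: 4/3 cup × 8 × 60 g/cup ÷ 1000 g/kg ≈ 0.6 kg
quinoa: 0.25 lb × 8 × 16 oz/lb × 28.35 g/oz = 907.2 g

arborio rice: 3100.0 g; dried chickpeas: 366.7 g; coconut milk: 1920.0 mL; panko: 0.6 kg; quinoa: 907.2 g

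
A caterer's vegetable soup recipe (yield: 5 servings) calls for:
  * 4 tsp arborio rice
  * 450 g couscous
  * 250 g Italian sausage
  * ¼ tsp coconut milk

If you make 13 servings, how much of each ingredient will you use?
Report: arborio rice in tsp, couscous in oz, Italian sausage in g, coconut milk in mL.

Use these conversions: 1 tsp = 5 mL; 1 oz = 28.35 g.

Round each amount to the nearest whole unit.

arborio rice: 10 tsp; couscous: 41 oz; Italian sausage: 650 g; coconut milk: 3 mL

Scaling factor: 13/5 = 2.6.
arborio rice: 4 tsp × 13/5 ≈ 10 tsp
couscous: 450 g × 13/5 ÷ 28.35 g/oz ≈ 41 oz
Italian sausage: 250 g × 13/5 = 650 g
coconut milk: 0.25 tsp × 13/5 × 5 mL/tsp ≈ 3 mL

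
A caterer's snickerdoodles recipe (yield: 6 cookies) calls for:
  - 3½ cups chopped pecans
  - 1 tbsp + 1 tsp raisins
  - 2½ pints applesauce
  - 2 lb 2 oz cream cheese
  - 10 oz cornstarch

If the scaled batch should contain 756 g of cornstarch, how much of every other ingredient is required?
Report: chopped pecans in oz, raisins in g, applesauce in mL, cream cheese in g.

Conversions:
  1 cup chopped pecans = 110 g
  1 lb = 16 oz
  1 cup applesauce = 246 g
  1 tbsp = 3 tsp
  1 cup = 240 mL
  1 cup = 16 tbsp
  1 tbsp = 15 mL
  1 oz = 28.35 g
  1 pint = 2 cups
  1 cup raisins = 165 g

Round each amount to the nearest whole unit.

chopped pecans: 36 oz; raisins: 37 g; applesauce: 3200 mL; cream cheese: 2570 g

The original recipe has 283.5 g of cornstarch, so the scaling factor is 756 ÷ 283.5 = 8/3.
chopped pecans: 3.5 cup × 8/3 × 110 g/cup ÷ 28.35 g/oz ≈ 36 oz
raisins: (1 tbsp + 1 tsp = 4/3 tbsp) × 8/3 ÷ 16 tbsp/cup × 165 g/cup ≈ 37 g
applesauce: 2.5 pint × 8/3 × 2 cup/pint × 240 mL/cup = 3200 mL
cream cheese: (2 lb + 2 oz = 2.125 lb) × 8/3 × 16 oz/lb × 28.35 g/oz ≈ 2570 g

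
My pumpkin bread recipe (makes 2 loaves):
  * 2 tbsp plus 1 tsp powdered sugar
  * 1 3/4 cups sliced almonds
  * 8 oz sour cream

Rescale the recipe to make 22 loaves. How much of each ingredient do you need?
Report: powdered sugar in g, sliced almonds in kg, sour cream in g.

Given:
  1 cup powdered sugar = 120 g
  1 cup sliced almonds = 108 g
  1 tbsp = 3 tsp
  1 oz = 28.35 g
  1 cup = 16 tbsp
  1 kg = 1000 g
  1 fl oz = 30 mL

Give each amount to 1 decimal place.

Scaling factor: 22/2 = 11.
powdered sugar: (2 tbsp + 1 tsp = 7/3 tbsp) × 11 ÷ 16 tbsp/cup × 120 g/cup = 192.5 g
sliced almonds: 1.75 cup × 11 × 108 g/cup ÷ 1000 g/kg ≈ 2.1 kg
sour cream: 8 oz × 11 × 28.35 g/oz = 2494.8 g

powdered sugar: 192.5 g; sliced almonds: 2.1 kg; sour cream: 2494.8 g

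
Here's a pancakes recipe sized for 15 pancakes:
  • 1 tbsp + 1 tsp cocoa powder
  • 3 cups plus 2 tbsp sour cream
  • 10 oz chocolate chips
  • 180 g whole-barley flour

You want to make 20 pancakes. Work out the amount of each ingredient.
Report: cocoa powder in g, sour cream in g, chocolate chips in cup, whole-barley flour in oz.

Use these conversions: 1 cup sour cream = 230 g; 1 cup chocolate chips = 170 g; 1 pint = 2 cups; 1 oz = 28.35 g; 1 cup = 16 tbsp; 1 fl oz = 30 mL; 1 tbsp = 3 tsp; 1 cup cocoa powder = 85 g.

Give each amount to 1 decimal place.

cocoa powder: 9.4 g; sour cream: 958.3 g; chocolate chips: 2.2 cup; whole-barley flour: 8.5 oz

Scaling factor: 20/15 = 4/3.
cocoa powder: (1 tbsp + 1 tsp = 4/3 tbsp) × 4/3 ÷ 16 tbsp/cup × 85 g/cup ≈ 9.4 g
sour cream: (3 cup + 2 tbsp = 3.125 cup) × 4/3 × 230 g/cup ≈ 958.3 g
chocolate chips: 10 oz × 4/3 × 28.35 g/oz ÷ 170 g/cup ≈ 2.2 cup
whole-barley flour: 180 g × 4/3 ÷ 28.35 g/oz ≈ 8.5 oz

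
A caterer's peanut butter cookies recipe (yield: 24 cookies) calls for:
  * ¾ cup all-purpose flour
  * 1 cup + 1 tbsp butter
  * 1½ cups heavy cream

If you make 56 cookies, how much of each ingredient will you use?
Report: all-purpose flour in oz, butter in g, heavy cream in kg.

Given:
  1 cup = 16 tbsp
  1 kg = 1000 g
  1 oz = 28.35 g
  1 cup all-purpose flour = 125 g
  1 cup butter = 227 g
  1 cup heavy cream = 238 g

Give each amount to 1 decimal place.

Scaling factor: 56/24 = 7/3.
all-purpose flour: 0.75 cup × 7/3 × 125 g/cup ÷ 28.35 g/oz ≈ 7.7 oz
butter: (1 cup + 1 tbsp = 1.0625 cup) × 7/3 × 227 g/cup ≈ 562.8 g
heavy cream: 1.5 cup × 7/3 × 238 g/cup ÷ 1000 g/kg ≈ 0.8 kg

all-purpose flour: 7.7 oz; butter: 562.8 g; heavy cream: 0.8 kg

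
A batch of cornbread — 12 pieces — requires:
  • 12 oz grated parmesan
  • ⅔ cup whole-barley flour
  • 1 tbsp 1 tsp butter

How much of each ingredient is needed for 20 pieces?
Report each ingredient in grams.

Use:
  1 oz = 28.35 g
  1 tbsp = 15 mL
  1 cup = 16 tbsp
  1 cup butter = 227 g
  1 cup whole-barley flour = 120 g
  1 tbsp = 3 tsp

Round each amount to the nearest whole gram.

Scaling factor: 20/12 = 5/3.
grated parmesan: 12 oz × 5/3 × 28.35 g/oz = 567 g
whole-barley flour: 2/3 cup × 5/3 × 120 g/cup ≈ 133 g
butter: (1 tbsp + 1 tsp = 4/3 tbsp) × 5/3 ÷ 16 tbsp/cup × 227 g/cup ≈ 32 g

grated parmesan: 567 g; whole-barley flour: 133 g; butter: 32 g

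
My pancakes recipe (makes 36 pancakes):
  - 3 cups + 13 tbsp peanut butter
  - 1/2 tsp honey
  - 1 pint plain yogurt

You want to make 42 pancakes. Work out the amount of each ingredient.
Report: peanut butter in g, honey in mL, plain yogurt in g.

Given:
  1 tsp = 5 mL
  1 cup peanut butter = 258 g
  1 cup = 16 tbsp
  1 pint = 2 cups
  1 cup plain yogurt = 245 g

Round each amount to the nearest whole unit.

peanut butter: 1148 g; honey: 3 mL; plain yogurt: 572 g

Scaling factor: 42/36 = 7/6.
peanut butter: (3 cup + 13 tbsp = 3.8125 cup) × 7/6 × 258 g/cup ≈ 1148 g
honey: 0.5 tsp × 7/6 × 5 mL/tsp ≈ 3 mL
plain yogurt: 1 pint × 7/6 × 2 cup/pint × 245 g/cup ≈ 572 g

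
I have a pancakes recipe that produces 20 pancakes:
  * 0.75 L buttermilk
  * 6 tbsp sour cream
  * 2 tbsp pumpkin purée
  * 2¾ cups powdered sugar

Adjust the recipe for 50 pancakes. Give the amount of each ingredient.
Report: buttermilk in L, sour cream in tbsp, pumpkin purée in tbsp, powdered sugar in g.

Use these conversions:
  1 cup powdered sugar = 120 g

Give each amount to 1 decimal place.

buttermilk: 1.9 L; sour cream: 15.0 tbsp; pumpkin purée: 5.0 tbsp; powdered sugar: 825.0 g

Scaling factor: 50/20 = 5/2 = 2.5.
buttermilk: 0.75 L × 5/2 ≈ 1.9 L
sour cream: 6 tbsp × 5/2 = 15.0 tbsp
pumpkin purée: 2 tbsp × 5/2 = 5.0 tbsp
powdered sugar: 2.75 cup × 5/2 × 120 g/cup = 825.0 g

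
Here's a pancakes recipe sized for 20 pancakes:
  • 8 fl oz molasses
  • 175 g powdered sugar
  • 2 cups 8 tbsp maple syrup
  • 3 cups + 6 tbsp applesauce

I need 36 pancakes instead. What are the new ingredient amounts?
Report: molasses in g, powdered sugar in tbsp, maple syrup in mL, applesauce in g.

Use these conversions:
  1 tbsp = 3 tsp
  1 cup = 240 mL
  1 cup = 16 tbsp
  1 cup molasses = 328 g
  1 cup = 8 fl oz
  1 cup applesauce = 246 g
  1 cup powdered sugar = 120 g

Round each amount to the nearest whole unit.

Scaling factor: 36/20 = 9/5 = 1.8.
molasses: 8 fl oz × 9/5 ÷ 8 fl oz/cup × 328 g/cup ≈ 590 g
powdered sugar: 175 g × 9/5 ÷ 120 g/cup × 16 tbsp/cup = 42 tbsp
maple syrup: (2 cup + 8 tbsp = 2.5 cup) × 9/5 × 240 mL/cup = 1080 mL
applesauce: (3 cup + 6 tbsp = 3.375 cup) × 9/5 × 246 g/cup ≈ 1494 g

molasses: 590 g; powdered sugar: 42 tbsp; maple syrup: 1080 mL; applesauce: 1494 g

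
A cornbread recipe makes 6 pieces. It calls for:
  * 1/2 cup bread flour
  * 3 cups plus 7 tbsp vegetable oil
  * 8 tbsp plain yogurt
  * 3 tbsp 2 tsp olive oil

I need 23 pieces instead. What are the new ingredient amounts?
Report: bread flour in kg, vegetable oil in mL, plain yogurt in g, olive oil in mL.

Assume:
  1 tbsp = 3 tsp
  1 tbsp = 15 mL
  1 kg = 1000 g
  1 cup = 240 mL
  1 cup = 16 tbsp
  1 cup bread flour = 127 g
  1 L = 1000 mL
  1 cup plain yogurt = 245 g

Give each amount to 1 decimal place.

Scaling factor: 23/6.
bread flour: 0.5 cup × 23/6 × 127 g/cup ÷ 1000 g/kg ≈ 0.2 kg
vegetable oil: (3 cup + 7 tbsp = 3.4375 cup) × 23/6 × 240 mL/cup = 3162.5 mL
plain yogurt: 8 tbsp × 23/6 ÷ 16 tbsp/cup × 245 g/cup ≈ 469.6 g
olive oil: (3 tbsp + 2 tsp = 11/3 tbsp) × 23/6 × 15 mL/tbsp ≈ 210.8 mL

bread flour: 0.2 kg; vegetable oil: 3162.5 mL; plain yogurt: 469.6 g; olive oil: 210.8 mL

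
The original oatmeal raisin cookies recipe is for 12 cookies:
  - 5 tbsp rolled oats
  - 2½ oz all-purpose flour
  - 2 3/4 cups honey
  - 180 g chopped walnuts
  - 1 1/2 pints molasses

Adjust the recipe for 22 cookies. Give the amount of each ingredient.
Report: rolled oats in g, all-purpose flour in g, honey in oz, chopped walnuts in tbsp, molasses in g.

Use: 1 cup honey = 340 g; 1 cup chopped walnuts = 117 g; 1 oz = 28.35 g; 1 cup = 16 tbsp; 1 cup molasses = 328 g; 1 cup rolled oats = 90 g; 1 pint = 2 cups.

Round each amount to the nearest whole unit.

rolled oats: 52 g; all-purpose flour: 130 g; honey: 60 oz; chopped walnuts: 45 tbsp; molasses: 1804 g

Scaling factor: 22/12 = 11/6.
rolled oats: 5 tbsp × 11/6 ÷ 16 tbsp/cup × 90 g/cup ≈ 52 g
all-purpose flour: 2.5 oz × 11/6 × 28.35 g/oz ≈ 130 g
honey: 2.75 cup × 11/6 × 340 g/cup ÷ 28.35 g/oz ≈ 60 oz
chopped walnuts: 180 g × 11/6 ÷ 117 g/cup × 16 tbsp/cup ≈ 45 tbsp
molasses: 1.5 pint × 11/6 × 2 cup/pint × 328 g/cup = 1804 g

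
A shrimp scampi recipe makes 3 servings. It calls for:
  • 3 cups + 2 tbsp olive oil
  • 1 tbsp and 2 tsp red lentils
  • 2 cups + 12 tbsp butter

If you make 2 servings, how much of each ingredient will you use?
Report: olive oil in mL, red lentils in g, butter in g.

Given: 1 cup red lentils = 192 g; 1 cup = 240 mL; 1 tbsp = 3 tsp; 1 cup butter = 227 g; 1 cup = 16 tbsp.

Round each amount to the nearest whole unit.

Scaling factor: 2/3.
olive oil: (3 cup + 2 tbsp = 3.125 cup) × 2/3 × 240 mL/cup = 500 mL
red lentils: (1 tbsp + 2 tsp = 5/3 tbsp) × 2/3 ÷ 16 tbsp/cup × 192 g/cup ≈ 13 g
butter: (2 cup + 12 tbsp = 2.75 cup) × 2/3 × 227 g/cup ≈ 416 g

olive oil: 500 mL; red lentils: 13 g; butter: 416 g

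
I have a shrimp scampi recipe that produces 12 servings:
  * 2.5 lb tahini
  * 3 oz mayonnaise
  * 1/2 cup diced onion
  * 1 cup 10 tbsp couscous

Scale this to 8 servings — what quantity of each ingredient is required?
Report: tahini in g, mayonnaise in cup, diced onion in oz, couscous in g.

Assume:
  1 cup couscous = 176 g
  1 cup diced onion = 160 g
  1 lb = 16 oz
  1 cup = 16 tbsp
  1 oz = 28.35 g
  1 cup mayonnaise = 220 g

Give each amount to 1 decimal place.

tahini: 756.0 g; mayonnaise: 0.3 cup; diced onion: 1.9 oz; couscous: 190.7 g

Scaling factor: 8/12 = 2/3.
tahini: 2.5 lb × 2/3 × 16 oz/lb × 28.35 g/oz = 756.0 g
mayonnaise: 3 oz × 2/3 × 28.35 g/oz ÷ 220 g/cup ≈ 0.3 cup
diced onion: 0.5 cup × 2/3 × 160 g/cup ÷ 28.35 g/oz ≈ 1.9 oz
couscous: (1 cup + 10 tbsp = 1.625 cup) × 2/3 × 176 g/cup ≈ 190.7 g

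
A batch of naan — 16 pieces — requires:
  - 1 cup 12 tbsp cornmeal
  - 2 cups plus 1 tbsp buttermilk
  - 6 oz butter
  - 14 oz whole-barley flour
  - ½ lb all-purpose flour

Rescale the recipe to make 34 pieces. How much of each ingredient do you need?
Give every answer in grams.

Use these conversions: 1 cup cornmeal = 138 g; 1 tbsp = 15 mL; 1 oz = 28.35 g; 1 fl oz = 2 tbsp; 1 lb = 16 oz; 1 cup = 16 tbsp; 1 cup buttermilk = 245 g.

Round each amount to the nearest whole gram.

cornmeal: 513 g; buttermilk: 1074 g; butter: 361 g; whole-barley flour: 843 g; all-purpose flour: 482 g

Scaling factor: 34/16 = 17/8 = 2.125.
cornmeal: (1 cup + 12 tbsp = 1.75 cup) × 17/8 × 138 g/cup ≈ 513 g
buttermilk: (2 cup + 1 tbsp = 2.0625 cup) × 17/8 × 245 g/cup ≈ 1074 g
butter: 6 oz × 17/8 × 28.35 g/oz ≈ 361 g
whole-barley flour: 14 oz × 17/8 × 28.35 g/oz ≈ 843 g
all-purpose flour: 0.5 lb × 17/8 × 16 oz/lb × 28.35 g/oz ≈ 482 g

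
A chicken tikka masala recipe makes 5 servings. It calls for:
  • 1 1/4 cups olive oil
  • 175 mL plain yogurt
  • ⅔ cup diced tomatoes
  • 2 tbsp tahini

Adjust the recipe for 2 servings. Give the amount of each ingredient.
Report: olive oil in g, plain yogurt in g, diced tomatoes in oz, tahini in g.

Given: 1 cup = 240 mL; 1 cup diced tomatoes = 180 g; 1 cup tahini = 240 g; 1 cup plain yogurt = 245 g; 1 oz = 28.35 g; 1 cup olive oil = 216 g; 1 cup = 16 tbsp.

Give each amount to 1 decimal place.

olive oil: 108.0 g; plain yogurt: 71.5 g; diced tomatoes: 1.7 oz; tahini: 12.0 g

Scaling factor: 2/5 = 0.4.
olive oil: 1.25 cup × 2/5 × 216 g/cup = 108.0 g
plain yogurt: 175 mL × 2/5 ÷ 240 mL/cup × 245 g/cup ≈ 71.5 g
diced tomatoes: 2/3 cup × 2/5 × 180 g/cup ÷ 28.35 g/oz ≈ 1.7 oz
tahini: 2 tbsp × 2/5 ÷ 16 tbsp/cup × 240 g/cup = 12.0 g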